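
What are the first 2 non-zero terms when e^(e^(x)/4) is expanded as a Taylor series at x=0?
x·e^(1/4)/4 + e^(1/4)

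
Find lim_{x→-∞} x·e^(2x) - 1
The product is a 0·∞ indeterminate form at x → -∞.
Rewrite the product as x / e^(-2x) (an ∞/∞ form) and apply L'Hôpital, or use the standard hierarchy e^(2|x|) ≫ |x| as x → -∞.
The indeterminate product → 0, so the limit = -1.

Final answer: -1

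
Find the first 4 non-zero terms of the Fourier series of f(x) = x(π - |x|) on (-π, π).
8·sin(x)/π + 8·sin(3·x)/(27·π) + 8·sin(5·x)/(125·π) + 8·sin(7·x)/(343·π)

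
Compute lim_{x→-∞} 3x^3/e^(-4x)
This is an ∞/∞ indeterminate form as x → -∞.
Compare growth rates of the dominant terms (exponentials ≫ polynomials ≫ logarithms), or apply L'Hôpital's rule; the quotient → 0.
Limit = 0.

Final answer: 0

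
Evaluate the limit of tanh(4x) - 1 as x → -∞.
Evaluate the dominant behaviour as x → -∞; each term tends to a finite value or vanishes.
Limit = -2.

Final answer: -2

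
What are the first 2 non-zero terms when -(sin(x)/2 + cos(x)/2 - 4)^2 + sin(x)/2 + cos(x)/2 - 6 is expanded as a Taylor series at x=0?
4·x - 71/4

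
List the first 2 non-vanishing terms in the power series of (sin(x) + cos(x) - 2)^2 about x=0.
1 - 2·x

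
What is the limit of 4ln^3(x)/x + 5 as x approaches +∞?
The quotient is an ∞/∞ indeterminate form as x → +∞.
The polynomial denominator x dominates the logarithmic numerator (any positive power of x ≫ ln^3(x) as x → ∞), so the quotient → 0.
Adding the constant: 0 + 5 = 5. Limit = 5.

Final answer: 5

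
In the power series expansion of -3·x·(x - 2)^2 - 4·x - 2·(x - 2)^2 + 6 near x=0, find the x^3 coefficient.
Expand to order 3: -3·x·(x - 2)^2 - 4·x - 2·(x - 2)^2 + 6 = -3·x^3 + 10·x^2 - 8·x - 2 + O(x^4).
The coefficient of x^3 is -3.

Final answer: -3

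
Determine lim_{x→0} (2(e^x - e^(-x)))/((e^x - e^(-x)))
Both numerator and denominator → 0 as x → 0; this is a 0/0 indeterminate form.
Expand each to leading order near x = 0: numerator ~ 4·x, denominator ~ 2·x.
The limit of the ratio is 2.

Final answer: 2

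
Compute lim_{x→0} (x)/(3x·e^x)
Both numerator and denominator → 0 as x → 0; this is a 0/0 indeterminate form.
Expand each to leading order near x = 0: numerator ~ x, denominator ~ 3·x.
The limit of the ratio is 1/3.

Final answer: 1/3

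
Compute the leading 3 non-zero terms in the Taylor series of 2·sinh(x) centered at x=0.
x^5/60 + x^3/3 + 2·x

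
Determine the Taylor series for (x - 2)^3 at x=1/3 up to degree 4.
-125/27 + 25·(x - 1/3)/3 - 5·(x - 1/3)^2 + (x - 1/3)^3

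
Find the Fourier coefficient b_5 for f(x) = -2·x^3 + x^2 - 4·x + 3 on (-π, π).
b_5 = (1/π) ∫_{-π}^{π} f(x)·sin(5x) dx.
Evaluate the integral (use parity and integration by parts as needed): b_5 = -4·π^2/5 - 176/125.

Final answer: -4·π^2/5 - 176/125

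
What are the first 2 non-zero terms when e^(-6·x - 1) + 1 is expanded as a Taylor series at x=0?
-6·x·e^(-1) + e^(-1) + 1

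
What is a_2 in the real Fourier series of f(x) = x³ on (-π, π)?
a_2 = (1/π) ∫_{-π}^{π} f(x)·cos(2x) dx.
Evaluate the integral (use parity and integration by parts as needed): a_2 = 0.

Final answer: 0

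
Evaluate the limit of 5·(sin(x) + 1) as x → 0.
Direct substitution at x = 0 gives 5.

Final answer: 5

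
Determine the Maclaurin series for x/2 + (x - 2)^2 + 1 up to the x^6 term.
x^2 - 7·x/2 + 5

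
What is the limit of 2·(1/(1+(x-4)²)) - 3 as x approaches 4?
Direct substitution at x = 4 gives -1.

Final answer: -1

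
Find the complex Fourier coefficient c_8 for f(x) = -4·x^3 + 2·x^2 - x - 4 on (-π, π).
Compute the real Fourier coefficients first: a_8 = 1/8, b_8 = 5/32 + π^2.
Then c_8 = (a_8 − i·b_8)/2 = 1/16 - i·π^2/2 - 5·i/64.

Final answer: 1/16 - i·π^2/2 - 5·i/64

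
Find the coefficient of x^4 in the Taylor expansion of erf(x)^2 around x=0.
Expand to order 4: erf(x)^2 = -8·x^4/(3·π) + 4·x^2/π + O(x^5).
The coefficient of x^4 is -8/(3·π).

Final answer: -8/(3·π)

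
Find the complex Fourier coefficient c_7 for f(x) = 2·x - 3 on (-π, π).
Compute the real Fourier coefficients first: a_7 = 0, b_7 = 4/7.
Then c_7 = (a_7 − i·b_7)/2 = -2·i/7.

Final answer: -2·i/7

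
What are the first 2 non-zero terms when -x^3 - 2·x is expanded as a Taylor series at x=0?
-x^3 - 2·x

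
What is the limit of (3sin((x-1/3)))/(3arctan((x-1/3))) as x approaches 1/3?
Both numerator and denominator → 0 as x → 1/3; this is a 0/0 indeterminate form.
Expand each to leading order near x = 1/3: numerator ~ 3·(x - 1/3), denominator ~ 3·(x - 1/3).
The limit of the ratio is 1.

Final answer: 1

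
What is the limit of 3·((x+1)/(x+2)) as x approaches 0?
Direct substitution at x = 0 gives 3/2.

Final answer: 3/2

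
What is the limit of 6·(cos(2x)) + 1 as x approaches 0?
Direct substitution at x = 0 gives 7.

Final answer: 7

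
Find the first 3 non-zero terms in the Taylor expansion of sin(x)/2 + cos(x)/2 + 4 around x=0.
-x^2/4 + x/2 + 9/2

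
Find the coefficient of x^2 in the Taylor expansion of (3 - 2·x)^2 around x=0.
Expand to order 2: (3 - 2·x)^2 = 4·x^2 - 12·x + 9 + O(x^3).
The coefficient of x^2 is 4.

Final answer: 4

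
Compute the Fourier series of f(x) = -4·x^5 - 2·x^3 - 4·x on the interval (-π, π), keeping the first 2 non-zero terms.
(-944 - 8·π^4 + 156·π^2)·sin(x) + (-18·π^2 + 31 + 4·π^4)·sin(2·x)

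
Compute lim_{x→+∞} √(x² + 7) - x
This is an ∞ − ∞ indeterminate form.
Multiply and divide by the conjugate √(x²+7) + x; the x² terms cancel, leaving 7/(√(x²+7)+x) → 0.
Limit = 0.

Final answer: 0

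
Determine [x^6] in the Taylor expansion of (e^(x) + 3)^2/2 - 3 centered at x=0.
Expand to order 6: (e^(x) + 3)^2/2 - 3 = 7·x^6/144 + 19·x^5/120 + 11·x^4/24 + 7·x^3/6 + 5·x^2/2 + 4·x + 5 + O(x^7).
The coefficient of x^6 is 7/144.

Final answer: 7/144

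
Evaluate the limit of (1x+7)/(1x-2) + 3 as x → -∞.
Evaluate the dominant behaviour as x → -∞; each term tends to a finite value or vanishes.
Limit = 4.

Final answer: 4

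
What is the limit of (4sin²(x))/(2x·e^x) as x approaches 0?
Both numerator and denominator → 0 as x → 0; this is a 0/0 indeterminate form.
Expand each to leading order near x = 0: numerator ~ 4·x^2, denominator ~ 2·x.
The limit of the ratio is 0.

Final answer: 0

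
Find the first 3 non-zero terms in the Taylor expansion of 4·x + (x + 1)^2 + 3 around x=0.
x^2 + 6·x + 4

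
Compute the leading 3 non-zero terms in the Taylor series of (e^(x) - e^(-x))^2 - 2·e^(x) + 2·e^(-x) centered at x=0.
-2·x^3/3 + 4·x^2 - 4·x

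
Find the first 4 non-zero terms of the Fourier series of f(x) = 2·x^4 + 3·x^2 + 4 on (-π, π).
(84 - 16·π^2)·cos(x) + (-3 + 4·π^2)·cos(2·x) + (-16·π^2/9 - 4/27)·cos(3·x) + 4 + π^2 + 2·π^4/5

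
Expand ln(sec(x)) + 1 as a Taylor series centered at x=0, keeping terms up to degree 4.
x^4/12 + x^2/2 + 1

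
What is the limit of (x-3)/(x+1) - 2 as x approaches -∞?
Evaluate the dominant behaviour as x → -∞; each term tends to a finite value or vanishes.
Limit = -1.

Final answer: -1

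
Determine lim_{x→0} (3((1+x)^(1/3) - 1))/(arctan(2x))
Both numerator and denominator → 0 as x → 0; this is a 0/0 indeterminate form.
Expand each to leading order near x = 0: numerator ~ x, denominator ~ 2·x.
The limit of the ratio is 1/2.

Final answer: 1/2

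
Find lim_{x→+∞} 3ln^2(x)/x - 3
The quotient is an ∞/∞ indeterminate form as x → +∞.
The polynomial denominator x dominates the logarithmic numerator (any positive power of x ≫ ln^2(x) as x → ∞), so the quotient → 0.
Adding the constant: 0 - 3 = -3. Limit = -3.

Final answer: -3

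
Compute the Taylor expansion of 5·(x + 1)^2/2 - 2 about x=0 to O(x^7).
5·x^2/2 + 5·x + 1/2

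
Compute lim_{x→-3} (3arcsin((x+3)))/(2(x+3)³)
Both numerator and denominator → 0 as x → -3; this is a 0/0 indeterminate form.
Expand each to leading order near x = -3: numerator ~ 3·(x + 3), denominator ~ 2·(x + 3)^3.
The limit of the ratio is ∞.

Final answer: ∞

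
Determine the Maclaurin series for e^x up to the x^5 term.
x^5/120 + x^4/24 + x^3/6 + x^2/2 + x + 1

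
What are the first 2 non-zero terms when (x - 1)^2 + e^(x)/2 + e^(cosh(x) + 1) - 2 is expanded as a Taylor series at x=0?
-3·x/2 - 1/2 + e^(2)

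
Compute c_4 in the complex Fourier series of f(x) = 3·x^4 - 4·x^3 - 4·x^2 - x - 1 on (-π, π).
Compute the real Fourier coefficients first: a_4 = -25/16 + 3·π^2/2, b_4 = -1/4 + 2·π^2.
Then c_4 = (a_4 − i·b_4)/2 = -25/32 + 3·π^2/4 - i·π^2 + i/8.

Final answer: -25/32 + 3·π^2/4 - i·π^2 + i/8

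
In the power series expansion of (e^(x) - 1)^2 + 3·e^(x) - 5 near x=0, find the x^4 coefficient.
Expand to order 4: (e^(x) - 1)^2 + 3·e^(x) - 5 = 17·x^4/24 + 3·x^3/2 + 5·x^2/2 + 3·x - 2 + O(x^5).
The coefficient of x^4 is 17/24.

Final answer: 17/24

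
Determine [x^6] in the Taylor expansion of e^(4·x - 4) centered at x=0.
Expand to order 6: e^(4·x - 4) = 256·x^6·e^(-4)/45 + 128·x^5·e^(-4)/15 + 32·x^4·e^(-4)/3 + 32·x^3·e^(-4)/3 + 8·x^2·e^(-4) + 4·x·e^(-4) + e^(-4) + O(x^7).
The coefficient of x^6 is 256·e^(-4)/45.

Final answer: 256·e^(-4)/45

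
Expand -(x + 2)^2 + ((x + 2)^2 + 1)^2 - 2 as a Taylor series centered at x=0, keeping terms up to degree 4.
x^4 + 8·x^3 + 25·x^2 + 36·x + 19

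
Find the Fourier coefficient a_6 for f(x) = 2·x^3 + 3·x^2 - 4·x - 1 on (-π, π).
a_6 = (1/π) ∫_{-π}^{π} f(x)·cos(6x) dx.
Evaluate the integral (use parity and integration by parts as needed): a_6 = 1/3.

Final answer: 1/3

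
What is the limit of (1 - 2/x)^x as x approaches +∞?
As x → +∞: this is the defining limit (1 - 2/x)^x → e^(-2).
Limit = e^(-2).

Final answer: e^(-2)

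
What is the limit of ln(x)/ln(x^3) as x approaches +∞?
This is an ∞/∞ indeterminate form as x → +∞.
Write ln(x^3) = 3·ln(x), reducing the quotient to 1/3.
Limit = 1/3.

Final answer: 1/3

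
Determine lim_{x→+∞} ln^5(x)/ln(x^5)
This is an ∞/∞ indeterminate form as x → +∞.
Write ln(x^5) = 5·ln(x), reducing the quotient to ln^4(x)/5 → ∞.
Limit = ∞.

Final answer: ∞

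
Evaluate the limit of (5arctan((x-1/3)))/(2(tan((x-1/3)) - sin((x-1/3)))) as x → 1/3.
Both numerator and denominator → 0 as x → 1/3; this is a 0/0 indeterminate form.
Expand each to leading order near x = 1/3: numerator ~ 5·(x - 1/3), denominator ~ (x - 1/3)^3.
The limit of the ratio is ∞.

Final answer: ∞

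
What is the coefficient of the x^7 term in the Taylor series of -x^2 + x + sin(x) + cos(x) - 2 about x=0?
Expand to order 7: -x^2 + x + sin(x) + cos(x) - 2 = -x^7/5040 - x^6/720 + x^5/120 + x^4/24 - x^3/6 - 3·x^2/2 + 2·x - 1 + O(x^8).
The coefficient of x^7 is -1/5040.

Final answer: -1/5040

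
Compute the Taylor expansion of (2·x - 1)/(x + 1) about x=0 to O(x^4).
3·x^3 - 3·x^2 + 3·x - 1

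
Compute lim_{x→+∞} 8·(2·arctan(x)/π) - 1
Evaluate the dominant behaviour as x → +∞; each term tends to a finite value or vanishes.
Limit = 7.

Final answer: 7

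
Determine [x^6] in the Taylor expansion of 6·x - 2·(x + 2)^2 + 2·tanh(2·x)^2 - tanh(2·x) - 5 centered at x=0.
Expand to order 6: 6·x - 2·(x + 2)^2 + 2·tanh(2·x)^2 - tanh(2·x) - 5 = 2176·x^6/45 - 64·x^5/15 - 64·x^4/3 + 8·x^3/3 + 6·x^2 - 4·x - 13 + O(x^7).
The coefficient of x^6 is 2176/45.

Final answer: 2176/45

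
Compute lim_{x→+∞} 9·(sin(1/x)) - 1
Evaluate the dominant behaviour as x → +∞; each term tends to a finite value or vanishes.
Limit = -1.

Final answer: -1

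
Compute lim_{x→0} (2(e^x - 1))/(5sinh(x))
Both numerator and denominator → 0 as x → 0; this is a 0/0 indeterminate form.
Expand each to leading order near x = 0: numerator ~ 2·x, denominator ~ 5·x.
The limit of the ratio is 2/5.

Final answer: 2/5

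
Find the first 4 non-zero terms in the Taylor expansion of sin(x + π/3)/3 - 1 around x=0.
-x^3/36 - √(3)·x^2/12 + x/6 - 1 + √(3)/6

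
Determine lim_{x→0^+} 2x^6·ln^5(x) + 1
The product is a 0·∞ indeterminate form at x → 0⁺.
Rewrite the product as 2·ln^5(x) / x^(-6) and apply L'Hôpital, or use the standard hierarchy x^(-6) ≫ |ln x|^5 as x → 0⁺.
The indeterminate product → 0, so the limit = 1.

Final answer: 1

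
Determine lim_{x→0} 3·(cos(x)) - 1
Direct substitution at x = 0 gives 2.

Final answer: 2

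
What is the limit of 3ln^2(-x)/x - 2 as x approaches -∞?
The quotient is an ∞/∞ indeterminate form as x → -∞.
Compare growth rates of the dominant terms (exponentials ≫ polynomials ≫ logarithms), or apply L'Hôpital's rule; the quotient → 0.
Adding the constant: 0 - 2 = -2. Limit = -2.

Final answer: -2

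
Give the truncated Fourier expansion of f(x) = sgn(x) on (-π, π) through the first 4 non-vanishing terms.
4·sin(x)/π + 4·sin(3·x)/(3·π) + 4·sin(5·x)/(5·π) + 4·sin(7·x)/(7·π)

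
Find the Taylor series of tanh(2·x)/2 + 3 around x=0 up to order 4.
-4·x^3/3 + x + 3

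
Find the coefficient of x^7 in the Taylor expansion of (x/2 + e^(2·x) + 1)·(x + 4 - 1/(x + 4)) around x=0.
Expand to order 7: (x/2 + e^(2·x) + 1)·(x + 4 - 1/(x + 4)) = 96605·x^7/516096 + 18739·x^6/30720 + 867·x^5/512 + 1495·x^4/384 + 227·x^3/32 + 81·x^2/8 + 23·x/2 + 15/2 + O(x^8).
The coefficient of x^7 is 96605/516096.

Final answer: 96605/516096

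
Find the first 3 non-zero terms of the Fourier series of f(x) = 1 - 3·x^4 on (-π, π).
(-144 + 24·π^2)·cos(x) + (9 - 6·π^2)·cos(2·x) - 3·π^4/5 + 1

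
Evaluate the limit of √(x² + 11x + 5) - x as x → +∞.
This is an ∞ − ∞ indeterminate form.
Multiply and divide by the conjugate √(x²+11x + 5) + x; the x² terms cancel, leaving (11x + 5)/(√(x²+11x + 5)+x) → 11/2.
Limit = 11/2.

Final answer: 11/2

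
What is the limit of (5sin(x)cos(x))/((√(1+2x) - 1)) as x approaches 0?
Both numerator and denominator → 0 as x → 0; this is a 0/0 indeterminate form.
Expand each to leading order near x = 0: numerator ~ 5·x, denominator ~ x.
The limit of the ratio is 5.

Final answer: 5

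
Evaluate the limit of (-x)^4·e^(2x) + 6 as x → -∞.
The product is a 0·∞ indeterminate form at x → -∞.
Rewrite the product as (-x)^4 / e^(-2x) (an ∞/∞ form) and apply L'Hôpital, or use the standard hierarchy e^(2|x|) ≫ |(-x)^4| as x → -∞.
The indeterminate product → 0, so the limit = 6.

Final answer: 6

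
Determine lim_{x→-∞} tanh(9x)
Evaluate the dominant behaviour as x → -∞; each term tends to a finite value or vanishes.
Limit = -1.

Final answer: -1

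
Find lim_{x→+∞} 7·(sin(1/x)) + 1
Evaluate the dominant behaviour as x → +∞; each term tends to a finite value or vanishes.
Limit = 1.

Final answer: 1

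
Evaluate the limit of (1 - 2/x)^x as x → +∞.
As x → +∞: this is the defining limit (1 - 2/x)^x → e^(-2).
Limit = e^(-2).

Final answer: e^(-2)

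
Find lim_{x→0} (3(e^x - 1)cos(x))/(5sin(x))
Both numerator and denominator → 0 as x → 0; this is a 0/0 indeterminate form.
Expand each to leading order near x = 0: numerator ~ 3·x, denominator ~ 5·x.
The limit of the ratio is 3/5.

Final answer: 3/5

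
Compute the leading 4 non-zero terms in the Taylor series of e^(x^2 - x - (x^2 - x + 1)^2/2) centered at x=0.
-3·x^4·e^(-1/2)/8 + x^3·e^(-1/2) - x^2·e^(-1/2)/2 + e^(-1/2)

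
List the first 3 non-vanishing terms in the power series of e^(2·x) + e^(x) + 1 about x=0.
5·x^2/2 + 3·x + 3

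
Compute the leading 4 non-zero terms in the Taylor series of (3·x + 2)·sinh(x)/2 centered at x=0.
x^4/4 + x^3/6 + 3·x^2/2 + x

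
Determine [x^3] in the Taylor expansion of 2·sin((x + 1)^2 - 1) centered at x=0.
Expand to order 3: 2·sin((x + 1)^2 - 1) = -8·x^3/3 + 2·x^2 + 4·x + O(x^4).
The coefficient of x^3 is -8/3.

Final answer: -8/3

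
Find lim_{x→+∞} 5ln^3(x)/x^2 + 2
The quotient is an ∞/∞ indeterminate form as x → +∞.
The polynomial denominator x^2 dominates the logarithmic numerator (any positive power of x ≫ ln^3(x) as x → ∞), so the quotient → 0.
Adding the constant: 0 + 2 = 2. Limit = 2.

Final answer: 2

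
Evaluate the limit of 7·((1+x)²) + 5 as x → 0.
Direct substitution at x = 0 gives 12.

Final answer: 12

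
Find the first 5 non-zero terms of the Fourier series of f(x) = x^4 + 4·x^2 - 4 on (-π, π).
(32 - 8·π^2)·cos(x) + (1 + 2·π^2)·cos(2·x) + (-8·π^2/9 - 32/27)·cos(3·x) + (13/16 + π^2/2)·cos(4·x) - 4 + 4·π^2/3 + π^4/5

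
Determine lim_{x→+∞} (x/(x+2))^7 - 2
As x → +∞: x/(x+2) = 1/(1 + 2/x) → 1, and the 7th power of a limit-1 base also → 1; with the additive constant, 1 - 2 = -1.
Limit = -1.

Final answer: -1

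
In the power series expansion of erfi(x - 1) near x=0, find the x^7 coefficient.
Expand to order 7: erfi(x - 1) = 173·e·x^7/(315·√(π)) - 13·e·x^6/(15·√(π)) + 19·e·x^5/(15·√(π)) - 5·e·x^4/(3·√(π)) + 2·e·x^3/√(π) - 2·e·x^2/√(π) + 2·e·x/√(π) - erfi(1) + O(x^8).
The coefficient of x^7 is 173·e/(315·√(π)).

Final answer: 173·e/(315·√(π))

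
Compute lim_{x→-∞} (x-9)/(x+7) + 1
Evaluate the dominant behaviour as x → -∞; each term tends to a finite value or vanishes.
Limit = 2.

Final answer: 2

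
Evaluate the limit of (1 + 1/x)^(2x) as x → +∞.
As x → +∞: write (1 + 1/x)^(2x) = ((1 + 1/x)^x)^2 → (e^1)^2 = e^2.
Limit = e^(2).

Final answer: e^(2)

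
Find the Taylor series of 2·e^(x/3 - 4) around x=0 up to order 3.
x^3·e^(-4)/81 + x^2·e^(-4)/9 + 2·x·e^(-4)/3 + 2·e^(-4)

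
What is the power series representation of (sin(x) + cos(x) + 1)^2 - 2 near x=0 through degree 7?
-13·x^7/504 - x^6/360 + 17·x^5/60 + x^4/12 - 5·x^3/3 - x^2 + 4·x + 2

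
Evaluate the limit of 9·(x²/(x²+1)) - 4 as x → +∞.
Evaluate the dominant behaviour as x → +∞; each term tends to a finite value or vanishes.
Limit = 5.

Final answer: 5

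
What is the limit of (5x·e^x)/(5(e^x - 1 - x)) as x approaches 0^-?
Both numerator and denominator → 0 as x → 0^-; this is a 0/0 indeterminate form.
Expand each to leading order near x = 0: numerator ~ 5·x, denominator ~ 5·x^2/2.
The limit of the ratio is -∞.

Final answer: -∞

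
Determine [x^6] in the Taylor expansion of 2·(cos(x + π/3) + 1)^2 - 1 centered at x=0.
Expand to order 6: 2·(cos(x + π/3) + 1)^2 - 1 = x^6/24 - 3·√(3)·x^5/20 - x^4/4 + √(3)·x^3 - 3·√(3)·x + 7/2 + O(x^7).
The coefficient of x^6 is 1/24.

Final answer: 1/24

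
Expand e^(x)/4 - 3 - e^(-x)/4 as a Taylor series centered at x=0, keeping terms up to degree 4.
x^3/12 + x/2 - 3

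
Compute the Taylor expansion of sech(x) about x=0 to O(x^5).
5·x^4/24 - x^2/2 + 1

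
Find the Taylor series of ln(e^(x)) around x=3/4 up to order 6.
3/4 + (x - 3/4)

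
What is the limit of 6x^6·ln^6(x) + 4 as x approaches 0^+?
The product is a 0·∞ indeterminate form at x → 0⁺.
Rewrite the product as 6·ln^6(x) / x^(-6) and apply L'Hôpital, or use the standard hierarchy x^(-6) ≫ |ln x|^6 as x → 0⁺.
The indeterminate product → 0, so the limit = 4.

Final answer: 4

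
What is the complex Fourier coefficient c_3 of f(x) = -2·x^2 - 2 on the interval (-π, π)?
Compute the real Fourier coefficients first: a_3 = 8/9, b_3 = 0.
Then c_3 = (a_3 − i·b_3)/2 = 4/9.

Final answer: 4/9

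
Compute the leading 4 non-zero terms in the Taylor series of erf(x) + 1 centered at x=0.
x^5/(5·√(π)) - 2·x^3/(3·√(π)) + 2·x/√(π) + 1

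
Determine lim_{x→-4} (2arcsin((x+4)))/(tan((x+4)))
Both numerator and denominator → 0 as x → -4; this is a 0/0 indeterminate form.
Expand each to leading order near x = -4: numerator ~ 2·(x + 4), denominator ~ (x + 4).
The limit of the ratio is 2.

Final answer: 2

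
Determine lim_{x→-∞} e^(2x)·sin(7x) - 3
Evaluate the dominant behaviour as x → -∞; each term tends to a finite value or vanishes.
Limit = -3.

Final answer: -3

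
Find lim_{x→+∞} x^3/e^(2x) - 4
The quotient is an ∞/∞ indeterminate form as x → +∞.
The exponential denominator e^(2x) dominates the polynomial numerator (e^x ≫ x^3 as x → ∞), so the quotient → 0.
Adding the constant: 0 - 4 = -4. Limit = -4.

Final answer: -4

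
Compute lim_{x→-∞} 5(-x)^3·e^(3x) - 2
The product is a 0·∞ indeterminate form at x → -∞.
Rewrite the product as 5(-x)^3 / e^(-3x) (an ∞/∞ form) and apply L'Hôpital, or use the standard hierarchy e^(3|x|) ≫ |(-x)^3| as x → -∞.
The indeterminate product → 0, so the limit = -2.

Final answer: -2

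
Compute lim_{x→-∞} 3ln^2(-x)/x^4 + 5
The quotient is an ∞/∞ indeterminate form as x → -∞.
Compare growth rates of the dominant terms (exponentials ≫ polynomials ≫ logarithms), or apply L'Hôpital's rule; the quotient → 0.
Adding the constant: 0 + 5 = 5. Limit = 5.

Final answer: 5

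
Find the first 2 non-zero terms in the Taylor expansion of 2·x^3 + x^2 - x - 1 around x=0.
-x - 1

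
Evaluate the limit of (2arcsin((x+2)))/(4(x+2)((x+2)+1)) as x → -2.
Both numerator and denominator → 0 as x → -2; this is a 0/0 indeterminate form.
Expand each to leading order near x = -2: numerator ~ 2·(x + 2), denominator ~ 4·(x + 2).
The limit of the ratio is 1/2.

Final answer: 1/2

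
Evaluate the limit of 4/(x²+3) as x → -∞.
Evaluate the dominant behaviour as x → -∞; each term tends to a finite value or vanishes.
Limit = 0.

Final answer: 0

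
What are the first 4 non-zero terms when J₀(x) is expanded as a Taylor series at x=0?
-x^6/2304 + x^4/64 - x^2/4 + 1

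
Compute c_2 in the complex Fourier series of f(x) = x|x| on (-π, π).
Compute the real Fourier coefficients first: a_2 = 0, b_2 = -π.
Then c_2 = (a_2 − i·b_2)/2 = i·π/2.

Final answer: i·π/2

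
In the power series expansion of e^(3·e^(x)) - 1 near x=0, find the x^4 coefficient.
Expand to order 4: e^(3·e^(x)) - 1 = 103·x^4·e^(3)/8 + 19·x^3·e^(3)/2 + 6·x^2·e^(3) + 3·x·e^(3) - 1 + e^(3) + O(x^5).
The coefficient of x^4 is 103·e^(3)/8.

Final answer: 103·e^(3)/8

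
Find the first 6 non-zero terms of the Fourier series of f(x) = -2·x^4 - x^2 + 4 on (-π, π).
(-92 + 16·π^2)·cos(x) + (5 - 4·π^2)·cos(2·x) + (-20/27 + 16·π^2/9)·cos(3·x) + (1/8 - π^2)·cos(4·x) + (4/625 + 16·π^2/25)·cos(5·x) - 2·π^4/5 - π^2/3 + 4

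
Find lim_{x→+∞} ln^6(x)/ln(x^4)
This is an ∞/∞ indeterminate form as x → +∞.
Write ln(x^4) = 4·ln(x), reducing the quotient to ln^5(x)/4 → ∞.
Limit = ∞.

Final answer: ∞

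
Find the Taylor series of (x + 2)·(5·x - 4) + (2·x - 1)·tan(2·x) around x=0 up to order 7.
-2176·x^7/315 + 128·x^6/15 - 64·x^5/15 + 16·x^4/3 - 8·x^3/3 + 9·x^2 + 4·x - 8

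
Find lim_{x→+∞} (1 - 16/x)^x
As x → +∞: this is the defining limit (1 - 16/x)^x → e^(-16).
Limit = e^(-16).

Final answer: e^(-16)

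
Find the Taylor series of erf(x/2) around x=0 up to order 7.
-x^7/(2688·√(π)) + x^5/(160·√(π)) - x^3/(12·√(π)) + x/√(π)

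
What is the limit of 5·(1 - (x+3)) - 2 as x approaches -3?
Direct substitution at x = -3 gives 3.

Final answer: 3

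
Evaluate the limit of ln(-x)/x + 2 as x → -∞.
The quotient is an ∞/∞ indeterminate form as x → -∞.
Compare growth rates of the dominant terms (exponentials ≫ polynomials ≫ logarithms), or apply L'Hôpital's rule; the quotient → 0.
Adding the constant: 0 + 2 = 2. Limit = 2.

Final answer: 2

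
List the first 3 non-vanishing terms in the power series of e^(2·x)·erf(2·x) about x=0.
8·x^3/(3·√(π)) + 8·x^2/√(π) + 4·x/√(π)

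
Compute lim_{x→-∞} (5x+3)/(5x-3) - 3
Evaluate the dominant behaviour as x → -∞; each term tends to a finite value or vanishes.
Limit = -2.

Final answer: -2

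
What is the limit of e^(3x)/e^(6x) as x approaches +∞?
This is an ∞/∞ indeterminate form as x → +∞.
Rewrite e^(3x)/e^(6x) = e^((3−6)x) = e^(-3x); the exponent coefficient is -3 < 0 so e^(-3x) → 0.
Limit = 0.

Final answer: 0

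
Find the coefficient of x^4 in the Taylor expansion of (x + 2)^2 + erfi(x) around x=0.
Expand to order 4: (x + 2)^2 + erfi(x) = 2·x^3/(3·√(π)) + x^2 + x·(2/√(π) + 4) + 4 + O(x^5).
The coefficient of x^4 is 0.

Final answer: 0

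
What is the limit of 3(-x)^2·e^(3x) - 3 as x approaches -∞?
The product is a 0·∞ indeterminate form at x → -∞.
Rewrite the product as 3(-x)^2 / e^(-3x) (an ∞/∞ form) and apply L'Hôpital, or use the standard hierarchy e^(3|x|) ≫ |(-x)^2| as x → -∞.
The indeterminate product → 0, so the limit = -3.

Final answer: -3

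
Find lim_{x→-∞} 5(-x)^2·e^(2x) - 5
The product is a 0·∞ indeterminate form at x → -∞.
Rewrite the product as 5(-x)^2 / e^(-2x) (an ∞/∞ form) and apply L'Hôpital, or use the standard hierarchy e^(2|x|) ≫ |(-x)^2| as x → -∞.
The indeterminate product → 0, so the limit = -5.

Final answer: -5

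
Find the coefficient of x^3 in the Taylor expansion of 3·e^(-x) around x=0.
Expand to order 3: 3·e^(-x) = -x^3/2 + 3·x^2/2 - 3·x + 3 + O(x^4).
The coefficient of x^3 is -1/2.

Final answer: -1/2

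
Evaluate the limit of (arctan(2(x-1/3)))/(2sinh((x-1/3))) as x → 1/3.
Both numerator and denominator → 0 as x → 1/3; this is a 0/0 indeterminate form.
Expand each to leading order near x = 1/3: numerator ~ 2·(x - 1/3), denominator ~ 2·(x - 1/3).
The limit of the ratio is 1.

Final answer: 1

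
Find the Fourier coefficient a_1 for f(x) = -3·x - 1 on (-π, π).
a_1 = (1/π) ∫_{-π}^{π} f(x)·cos(1x) dx.
Evaluate the integral (use parity and integration by parts as needed): a_1 = 0.

Final answer: 0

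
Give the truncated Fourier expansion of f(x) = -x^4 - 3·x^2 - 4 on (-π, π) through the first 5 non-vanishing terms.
(-36 + 8·π^2)·cos(x) - 2·π^2·cos(2·x) + (20/27 + 8·π^2/9)·cos(3·x) + (-π^2/2 - 9/16)·cos(4·x) - π^4/5 - π^2 - 4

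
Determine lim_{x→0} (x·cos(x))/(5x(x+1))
Both numerator and denominator → 0 as x → 0; this is a 0/0 indeterminate form.
Expand each to leading order near x = 0: numerator ~ x, denominator ~ 5·x.
The limit of the ratio is 1/5.

Final answer: 1/5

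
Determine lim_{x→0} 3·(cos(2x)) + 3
Direct substitution at x = 0 gives 6.

Final answer: 6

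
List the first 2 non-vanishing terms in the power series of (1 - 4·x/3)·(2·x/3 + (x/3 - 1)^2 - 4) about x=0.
4·x - 3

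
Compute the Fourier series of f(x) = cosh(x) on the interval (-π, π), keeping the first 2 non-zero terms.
-cos(x)·sinh(π)/π + sinh(π)/π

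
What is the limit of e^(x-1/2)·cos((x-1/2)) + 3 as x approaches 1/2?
Direct substitution at x = 1/2 gives 4.

Final answer: 4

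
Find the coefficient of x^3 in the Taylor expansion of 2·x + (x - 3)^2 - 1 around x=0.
Expand to order 3: 2·x + (x - 3)^2 - 1 = x^2 - 4·x + 8 + O(x^4).
The coefficient of x^3 is 0.

Final answer: 0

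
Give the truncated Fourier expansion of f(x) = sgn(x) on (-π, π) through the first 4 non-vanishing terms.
4·sin(x)/π + 4·sin(3·x)/(3·π) + 4·sin(5·x)/(5·π) + 4·sin(7·x)/(7·π)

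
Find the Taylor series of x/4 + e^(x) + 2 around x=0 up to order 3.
x^3/6 + x^2/2 + 5·x/4 + 3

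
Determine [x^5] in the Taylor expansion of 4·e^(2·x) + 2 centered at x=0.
Expand to order 5: 4·e^(2·x) + 2 = 16·x^5/15 + 8·x^4/3 + 16·x^3/3 + 8·x^2 + 8·x + 6 + O(x^6).
The coefficient of x^5 is 16/15.

Final answer: 16/15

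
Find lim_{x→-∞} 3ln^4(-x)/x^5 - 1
The quotient is an ∞/∞ indeterminate form as x → -∞.
Compare growth rates of the dominant terms (exponentials ≫ polynomials ≫ logarithms), or apply L'Hôpital's rule; the quotient → 0.
Adding the constant: 0 - 1 = -1. Limit = -1.

Final answer: -1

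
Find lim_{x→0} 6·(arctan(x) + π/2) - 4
Direct substitution at x = 0 gives -4 + 3·π.

Final answer: -4 + 3·π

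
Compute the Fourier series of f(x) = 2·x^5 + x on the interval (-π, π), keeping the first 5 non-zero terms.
(-80·π^2 + 4·π^4 + 482)·sin(x) + (-2·π^4 - 16 + 10·π^2)·sin(2·x) + (-80·π^2/27 + 214/81 + 4·π^4/3)·sin(3·x) + (-π^4 - 31/32 + 5·π^2/4)·sin(4·x) + (-16·π^2/25 + 346/625 + 4·π^4/5)·sin(5·x)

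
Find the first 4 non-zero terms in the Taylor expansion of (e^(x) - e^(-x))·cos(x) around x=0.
x^7/315 - x^5/15 - 2·x^3/3 + 2·x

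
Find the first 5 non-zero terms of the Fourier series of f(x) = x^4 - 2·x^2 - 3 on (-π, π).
(56 - 8·π^2)·cos(x) + (-5 + 2·π^2)·cos(2·x) + (40/27 - 8·π^2/9)·cos(3·x) + (-11/16 + π^2/2)·cos(4·x) - 2·π^2/3 - 3 + π^4/5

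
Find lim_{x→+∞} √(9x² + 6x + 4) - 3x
As x → +∞: multiply by the conjugate to get (6x+4)/(√(9x²+6x+4)+3x); the denominator ~ 6x, so the limit is 6/6 = 1.
Limit = 1.

Final answer: 1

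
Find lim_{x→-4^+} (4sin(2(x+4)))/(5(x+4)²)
Both numerator and denominator → 0 as x → -4^+; this is a 0/0 indeterminate form.
Expand each to leading order near x = -4: numerator ~ 8·(x + 4), denominator ~ 5·(x + 4)^2.
The limit of the ratio is ∞.

Final answer: ∞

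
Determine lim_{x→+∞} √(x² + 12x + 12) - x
As x → +∞: multiply by the conjugate to get (12x+12)/(√(x²+12x+12)+x); the denominator ~ 2x, so the limit is 12/2 = 6.
Limit = 6.

Final answer: 6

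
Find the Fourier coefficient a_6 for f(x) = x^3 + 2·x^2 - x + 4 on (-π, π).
a_6 = (1/π) ∫_{-π}^{π} f(x)·cos(6x) dx.
Evaluate the integral (use parity and integration by parts as needed): a_6 = 2/9.

Final answer: 2/9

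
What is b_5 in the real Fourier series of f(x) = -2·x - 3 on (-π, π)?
b_5 = (1/π) ∫_{-π}^{π} f(x)·sin(5x) dx.
Evaluate the integral (use parity and integration by parts as needed): b_5 = -4/5.

Final answer: -4/5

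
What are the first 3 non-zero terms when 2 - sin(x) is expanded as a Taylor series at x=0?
x^3/6 - x + 2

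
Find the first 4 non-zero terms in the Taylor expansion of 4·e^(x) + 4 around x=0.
2·x^3/3 + 2·x^2 + 4·x + 8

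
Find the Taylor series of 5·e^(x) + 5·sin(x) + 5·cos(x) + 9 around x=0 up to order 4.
5·x^4/12 + 10·x + 19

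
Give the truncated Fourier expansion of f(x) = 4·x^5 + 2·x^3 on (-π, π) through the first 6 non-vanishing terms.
(-156·π^2 + 8·π^4 + 936)·sin(x) + (-4·π^4 - 27 + 18·π^2)·sin(2·x) + (-124·π^2/27 + 248/81 + 8·π^4/3)·sin(3·x) + (-2·π^4 - 9/16 + 3·π^2/2)·sin(4·x) + (-12·π^2/25 + 72/625 + 8·π^4/5)·sin(5·x) + (-4·π^4/3 - 1/81 + 2·π^2/27)·sin(6·x)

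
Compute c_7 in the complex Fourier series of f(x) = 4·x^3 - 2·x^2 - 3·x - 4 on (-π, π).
Compute the real Fourier coefficients first: a_7 = 8/49, b_7 = -342/343 + 8·π^2/7.
Then c_7 = (a_7 − i·b_7)/2 = 4/49 - 4·i·π^2/7 + 171·i/343.

Final answer: 4/49 - 4·i·π^2/7 + 171·i/343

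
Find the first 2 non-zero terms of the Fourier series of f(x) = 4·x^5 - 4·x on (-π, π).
(-160·π^2 + 8·π^4 + 952)·sin(x) + (-4·π^4 - 26 + 20·π^2)·sin(2·x)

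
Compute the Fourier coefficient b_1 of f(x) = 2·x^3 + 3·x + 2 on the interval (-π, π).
b_1 = (1/π) ∫_{-π}^{π} f(x)·sin(1x) dx.
Evaluate the integral (use parity and integration by parts as needed): b_1 = -18 + 4·π^2.

Final answer: -18 + 4·π^2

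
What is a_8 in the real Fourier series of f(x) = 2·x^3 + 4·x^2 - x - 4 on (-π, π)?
a_8 = (1/π) ∫_{-π}^{π} f(x)·cos(8x) dx.
Evaluate the integral (use parity and integration by parts as needed): a_8 = 1/4.

Final answer: 1/4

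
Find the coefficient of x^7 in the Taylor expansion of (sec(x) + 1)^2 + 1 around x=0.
Expand to order 7: (sec(x) + 1)^2 + 1 = 197·x^6/360 + 13·x^4/12 + 2·x^2 + 5 + O(x^8).
The coefficient of x^7 is 0.

Final answer: 0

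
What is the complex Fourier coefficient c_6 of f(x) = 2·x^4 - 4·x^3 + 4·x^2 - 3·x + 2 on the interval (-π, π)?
Compute the real Fourier coefficients first: a_6 = 10/27 + 4·π^2/9, b_6 = 7/9 + 4·π^2/3.
Then c_6 = (a_6 − i·b_6)/2 = 5/27 + 2·π^2/9 - 2·i·π^2/3 - 7·i/18.

Final answer: 5/27 + 2·π^2/9 - 2·i·π^2/3 - 7·i/18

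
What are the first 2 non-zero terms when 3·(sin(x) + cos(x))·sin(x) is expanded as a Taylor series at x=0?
3·x^2 + 3·x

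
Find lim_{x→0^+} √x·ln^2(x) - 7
The product is a 0·∞ indeterminate form at x → 0⁺.
Rewrite the product as ln^2(x) / x^(-1/2) and apply L'Hôpital, or use the standard hierarchy x^(-1/2) ≫ |ln x|^2 as x → 0⁺.
The indeterminate product → 0, so the limit = -7.

Final answer: -7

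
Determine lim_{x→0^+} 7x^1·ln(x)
This is a 0·∞ indeterminate form at x → 0⁺.
Rewrite the product as 7·ln(x) / x^(-1) and apply L'Hôpital, or use the standard hierarchy x^(-1) ≫ |ln x| as x → 0⁺.
The indeterminate product → 0, so the limit = 0.

Final answer: 0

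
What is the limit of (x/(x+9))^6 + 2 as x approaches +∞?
As x → +∞: x/(x+9) = 1/(1 + 9/x) → 1, and the 6th power of a limit-1 base also → 1; with the additive constant, 1 + 2 = 3.
Limit = 3.

Final answer: 3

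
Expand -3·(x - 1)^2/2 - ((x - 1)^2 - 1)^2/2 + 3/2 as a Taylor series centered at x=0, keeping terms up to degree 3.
2·x^3 - 7·x^2/2 + 3·x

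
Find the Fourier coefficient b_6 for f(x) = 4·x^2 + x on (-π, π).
b_6 = (1/π) ∫_{-π}^{π} f(x)·sin(6x) dx.
Evaluate the integral (use parity and integration by parts as needed): b_6 = -1/3.

Final answer: -1/3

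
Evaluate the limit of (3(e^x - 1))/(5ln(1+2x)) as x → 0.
Both numerator and denominator → 0 as x → 0; this is a 0/0 indeterminate form.
Expand each to leading order near x = 0: numerator ~ 3·x, denominator ~ 10·x.
The limit of the ratio is 3/10.

Final answer: 3/10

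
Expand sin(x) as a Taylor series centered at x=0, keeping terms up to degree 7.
-x^7/5040 + x^5/120 - x^3/6 + x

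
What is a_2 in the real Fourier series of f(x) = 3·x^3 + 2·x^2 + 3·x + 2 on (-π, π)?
a_2 = (1/π) ∫_{-π}^{π} f(x)·cos(2x) dx.
Evaluate the integral (use parity and integration by parts as needed): a_2 = 2.

Final answer: 2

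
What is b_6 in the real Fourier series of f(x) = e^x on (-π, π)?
b_6 = (1/π) ∫_{-π}^{π} f(x)·sin(6x) dx.
Evaluate the integral (use parity and integration by parts as needed): b_6 = (6 - 6·e^(2·π))·e^(-π)/(37·π).

Final answer: (6 - 6·e^(2·π))·e^(-π)/(37·π)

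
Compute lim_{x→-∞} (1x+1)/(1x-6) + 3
Evaluate the dominant behaviour as x → -∞; each term tends to a finite value or vanishes.
Limit = 4.

Final answer: 4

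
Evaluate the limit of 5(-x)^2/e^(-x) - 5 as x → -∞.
The quotient is an ∞/∞ indeterminate form as x → -∞.
Compare growth rates of the dominant terms (exponentials ≫ polynomials ≫ logarithms), or apply L'Hôpital's rule; the quotient → 0.
Adding the constant: 0 - 5 = -5. Limit = -5.

Final answer: -5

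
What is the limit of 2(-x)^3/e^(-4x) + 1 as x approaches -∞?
The quotient is an ∞/∞ indeterminate form as x → -∞.
Compare growth rates of the dominant terms (exponentials ≫ polynomials ≫ logarithms), or apply L'Hôpital's rule; the quotient → 0.
Adding the constant: 0 + 1 = 1. Limit = 1.

Final answer: 1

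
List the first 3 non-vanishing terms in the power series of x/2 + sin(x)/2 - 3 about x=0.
-x^3/12 + x - 3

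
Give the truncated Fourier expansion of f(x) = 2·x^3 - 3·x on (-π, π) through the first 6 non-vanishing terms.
(-30 + 4·π^2)·sin(x) + (6 - 2·π^2)·sin(2·x) + (-26/9 + 4·π^2/3)·sin(3·x) + (15/8 - π^2)·sin(4·x) + (-174/125 + 4·π^2/5)·sin(5·x) + (10/9 - 2·π^2/3)·sin(6·x)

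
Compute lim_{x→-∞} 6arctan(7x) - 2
Evaluate the dominant behaviour as x → -∞; each term tends to a finite value or vanishes.
Limit = -3·π - 2.

Final answer: -3·π - 2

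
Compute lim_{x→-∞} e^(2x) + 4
Evaluate the dominant behaviour as x → -∞; each term tends to a finite value or vanishes.
Limit = 4.

Final answer: 4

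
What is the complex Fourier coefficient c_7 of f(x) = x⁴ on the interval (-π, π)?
Compute the real Fourier coefficients first: a_7 = 48/2401 - 8·π^2/49, b_7 = 0.
Then c_7 = (a_7 − i·b_7)/2 = 24/2401 - 4·π^2/49.

Final answer: 24/2401 - 4·π^2/49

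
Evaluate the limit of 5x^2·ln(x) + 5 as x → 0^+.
The product is a 0·∞ indeterminate form at x → 0⁺.
Rewrite the product as 5·ln(x) / x^(-2) and apply L'Hôpital, or use the standard hierarchy x^(-2) ≫ |ln x| as x → 0⁺.
The indeterminate product → 0, so the limit = 5.

Final answer: 5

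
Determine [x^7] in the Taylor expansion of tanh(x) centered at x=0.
Expand to order 7: tanh(x) = -17·x^7/315 + 2·x^5/15 - x^3/3 + x + O(x^8).
The coefficient of x^7 is -17/315.

Final answer: -17/315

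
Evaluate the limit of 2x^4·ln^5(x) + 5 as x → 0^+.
The product is a 0·∞ indeterminate form at x → 0⁺.
Rewrite the product as 2·ln^5(x) / x^(-4) and apply L'Hôpital, or use the standard hierarchy x^(-4) ≫ |ln x|^5 as x → 0⁺.
The indeterminate product → 0, so the limit = 5.

Final answer: 5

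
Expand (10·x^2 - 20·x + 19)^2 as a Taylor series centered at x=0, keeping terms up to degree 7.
100·x^4 - 400·x^3 + 780·x^2 - 760·x + 361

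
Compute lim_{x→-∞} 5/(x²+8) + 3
Evaluate the dominant behaviour as x → -∞; each term tends to a finite value or vanishes.
Limit = 3.

Final answer: 3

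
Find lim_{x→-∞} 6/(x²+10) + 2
Evaluate the dominant behaviour as x → -∞; each term tends to a finite value or vanishes.
Limit = 2.

Final answer: 2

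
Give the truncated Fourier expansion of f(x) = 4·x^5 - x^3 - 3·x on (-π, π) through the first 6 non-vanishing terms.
(-162·π^2 + 8·π^4 + 966)·sin(x) + (-4·π^4 - 57/2 + 21·π^2)·sin(2·x) + (-178·π^2/27 + 194/81 + 8·π^4/3)·sin(3·x) + (-2·π^4 + 3/8 + 3·π^2)·sin(4·x) + (-42·π^2/25 - 498/625 + 8·π^4/5)·sin(5·x) + (-4·π^4/3 + 133/162 + 29·π^2/27)·sin(6·x)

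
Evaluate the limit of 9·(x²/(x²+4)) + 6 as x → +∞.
Evaluate the dominant behaviour as x → +∞; each term tends to a finite value or vanishes.
Limit = 15.

Final answer: 15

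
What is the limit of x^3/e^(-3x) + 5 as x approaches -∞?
The quotient is an ∞/∞ indeterminate form as x → -∞.
Compare growth rates of the dominant terms (exponentials ≫ polynomials ≫ logarithms), or apply L'Hôpital's rule; the quotient → 0.
Adding the constant: 0 + 5 = 5. Limit = 5.

Final answer: 5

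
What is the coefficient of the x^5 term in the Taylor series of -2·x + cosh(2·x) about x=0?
Expand to order 5: -2·x + cosh(2·x) = 2·x^4/3 + 2·x^2 - 2·x + 1 + O(x^6).
The coefficient of x^5 is 0.

Final answer: 0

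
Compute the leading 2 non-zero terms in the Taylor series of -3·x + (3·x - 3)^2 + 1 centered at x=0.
10 - 21·x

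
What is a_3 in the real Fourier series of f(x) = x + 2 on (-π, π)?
a_3 = (1/π) ∫_{-π}^{π} f(x)·cos(3x) dx.
Evaluate the integral (use parity and integration by parts as needed): a_3 = 0.

Final answer: 0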